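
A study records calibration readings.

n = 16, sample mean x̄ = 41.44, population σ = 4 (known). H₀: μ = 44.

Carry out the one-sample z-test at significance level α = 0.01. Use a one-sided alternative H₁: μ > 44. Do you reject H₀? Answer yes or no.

reject H₀: no

SE = σ/√n = 4/√16 = 1.0000
z = (x̄−μ₀)/SE = (41.44−44)/1.0000 = -2.5600
p-value (one-sided, H₁ greater) = 0.99477
At α=0.01: p ≥ α → fail to reject H₀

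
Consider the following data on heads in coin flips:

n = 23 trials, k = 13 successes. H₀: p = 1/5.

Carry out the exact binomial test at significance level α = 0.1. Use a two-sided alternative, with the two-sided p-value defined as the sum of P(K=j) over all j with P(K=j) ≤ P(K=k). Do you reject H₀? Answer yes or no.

reject H₀: yes

Exact binomial: n=23, k=13, p₀=1/5=0.2000
P(X=j) = C(n,j)·p₀^j·(1−p₀)^(n−j); p = Σ P(X=j) over j with P(X=j) ≤ P(X=13)
p-value (two-sided) = 0.00012
At α=0.1: p < α → reject H₀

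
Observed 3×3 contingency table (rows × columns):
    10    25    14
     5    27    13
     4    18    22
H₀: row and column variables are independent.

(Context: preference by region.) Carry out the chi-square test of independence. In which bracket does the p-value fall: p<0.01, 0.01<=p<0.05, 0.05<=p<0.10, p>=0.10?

Row totals [49, 45, 44], col totals [19, 70, 49], n=138
χ² = (10−6.75)²/6.75 + (25−24.86)²/24.86 + (14−17.40)²/17.40 + (5−6.20)²/6.20 + (27−22.83)²/22.83 + (13−15.98)²/15.98 + (4−6.06)²/6.06 + (18−22.32)²/22.32 + (22−15.62)²/15.62 = 7.9206
df = 4
p-value (upper-tail) = 0.09453
→ bracket: 0.05<=p<0.10

p-value bracket: 0.05<=p<0.10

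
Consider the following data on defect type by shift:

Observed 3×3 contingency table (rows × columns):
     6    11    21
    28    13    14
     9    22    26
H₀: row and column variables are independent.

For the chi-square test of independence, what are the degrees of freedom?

df = (r−1)(c−1) = (3−1)·(3−1) = 4

degrees of freedom = 4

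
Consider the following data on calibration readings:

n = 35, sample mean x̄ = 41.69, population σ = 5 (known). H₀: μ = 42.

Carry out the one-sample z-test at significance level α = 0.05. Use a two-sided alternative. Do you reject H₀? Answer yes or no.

SE = σ/√n = 5/√35 = 0.8452
z = (x̄−μ₀)/SE = (41.69−42)/0.8452 = -0.3668
p-value (two-sided) = 0.71377
At α=0.05: p ≥ α → fail to reject H₀

reject H₀: no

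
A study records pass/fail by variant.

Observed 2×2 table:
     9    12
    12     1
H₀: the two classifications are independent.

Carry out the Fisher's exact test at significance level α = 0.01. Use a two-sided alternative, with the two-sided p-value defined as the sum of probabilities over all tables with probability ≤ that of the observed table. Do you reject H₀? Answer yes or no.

reject H₀: yes

Margins: r₁=21, r₂=13, c₁=21, c₂=13, n=34
p_obs = C(21,9)·C(13,12)/C(34,21); sum pmf over tables with pmf ≤ p_obs
p-value (two-sided) = 0.00476
At α=0.01: p < α → reject H₀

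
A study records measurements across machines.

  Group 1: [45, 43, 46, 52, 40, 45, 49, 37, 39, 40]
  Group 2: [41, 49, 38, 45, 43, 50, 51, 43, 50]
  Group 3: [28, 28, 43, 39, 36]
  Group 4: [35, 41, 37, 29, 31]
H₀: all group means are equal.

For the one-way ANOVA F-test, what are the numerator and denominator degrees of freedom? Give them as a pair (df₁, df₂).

k = 4 groups, N = 29 total
df = (k−1, N−k) = (4−1, 29−4) = (3, 25)

degrees of freedom = [3, 25]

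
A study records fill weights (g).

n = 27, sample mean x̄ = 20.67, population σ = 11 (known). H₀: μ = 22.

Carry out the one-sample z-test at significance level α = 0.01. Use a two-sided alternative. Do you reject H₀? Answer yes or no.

reject H₀: no

SE = σ/√n = 11/√27 = 2.1170
z = (x̄−μ₀)/SE = (20.67−22)/2.1170 = -0.6283
p-value (two-sided) = 0.52983
At α=0.01: p ≥ α → fail to reject H₀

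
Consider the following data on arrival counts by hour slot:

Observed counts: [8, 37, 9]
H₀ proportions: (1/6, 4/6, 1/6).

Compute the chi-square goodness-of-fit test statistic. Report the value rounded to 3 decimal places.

test statistic = 0.139

n = 54; E_i = n·p_i = [9.00, 36.00, 9.00]
χ² = (8−9.00)²/9.00 + (37−36.00)²/36.00 + (9−9.00)²/9.00 = 0.1389
df = 2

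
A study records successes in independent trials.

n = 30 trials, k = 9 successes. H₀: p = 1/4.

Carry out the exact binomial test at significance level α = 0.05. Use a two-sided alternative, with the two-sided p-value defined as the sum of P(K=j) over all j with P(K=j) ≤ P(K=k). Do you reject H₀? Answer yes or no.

reject H₀: no

Exact binomial: n=30, k=9, p₀=1/4=0.2500
P(X=j) = C(n,j)·p₀^j·(1−p₀)^(n−j); p = Σ P(X=j) over j with P(X=j) ≤ P(X=9)
p-value (two-sided) = 0.52900
At α=0.05: p ≥ α → fail to reject H₀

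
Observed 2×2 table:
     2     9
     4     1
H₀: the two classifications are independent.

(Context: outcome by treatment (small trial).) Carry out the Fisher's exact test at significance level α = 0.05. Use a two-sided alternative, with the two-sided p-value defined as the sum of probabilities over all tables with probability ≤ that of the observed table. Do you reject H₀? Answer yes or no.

Margins: r₁=11, r₂=5, c₁=6, c₂=10, n=16
p_obs = C(11,2)·C(5,4)/C(16,6); sum pmf over tables with pmf ≤ p_obs
p-value (two-sided) = 0.03571
At α=0.05: p < α → reject H₀

reject H₀: yes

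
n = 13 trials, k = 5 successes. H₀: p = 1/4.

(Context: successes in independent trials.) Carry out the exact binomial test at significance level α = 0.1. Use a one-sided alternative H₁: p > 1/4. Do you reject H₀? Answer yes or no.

Exact binomial: n=13, k=5, p₀=1/4=0.2500
P(X≥5) from Σ C(n,i)·p₀^i·(1−p₀)^(n−i)
p-value (one-sided, H₁ greater) = 0.20604
At α=0.1: p ≥ α → fail to reject H₀

reject H₀: no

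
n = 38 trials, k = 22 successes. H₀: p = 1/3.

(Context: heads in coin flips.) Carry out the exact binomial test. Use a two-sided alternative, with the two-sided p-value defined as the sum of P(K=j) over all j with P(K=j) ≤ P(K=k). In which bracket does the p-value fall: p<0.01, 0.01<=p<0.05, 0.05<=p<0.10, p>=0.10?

Exact binomial: n=38, k=22, p₀=1/3=0.3333
P(X=j) = C(n,j)·p₀^j·(1−p₀)^(n−j); p = Σ P(X=j) over j with P(X=j) ≤ P(X=22)
p-value (two-sided) = 0.00281
→ bracket: p<0.01

p-value bracket: p<0.01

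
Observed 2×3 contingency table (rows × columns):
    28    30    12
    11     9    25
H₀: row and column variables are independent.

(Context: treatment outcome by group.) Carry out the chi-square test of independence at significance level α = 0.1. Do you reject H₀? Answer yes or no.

Row totals [70, 45], col totals [39, 39, 37], n=115
χ² = (28−23.74)²/23.74 + (30−23.74)²/23.74 + (12−22.52)²/22.52 + (11−15.26)²/15.26 + (9−15.26)²/15.26 + (25−14.48)²/14.48 = 18.7362
df = 2
p-value (upper-tail) = 0.00009
At α=0.1: p < α → reject H₀

reject H₀: yes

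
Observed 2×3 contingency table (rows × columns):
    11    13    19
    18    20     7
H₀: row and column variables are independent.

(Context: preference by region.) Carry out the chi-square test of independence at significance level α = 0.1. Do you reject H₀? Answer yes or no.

Row totals [43, 45], col totals [29, 33, 26], n=88
χ² = (11−14.17)²/14.17 + (13−16.12)²/16.12 + (19−12.70)²/12.70 + (18−14.83)²/14.83 + (20−16.88)²/16.88 + (7−13.30)²/13.30 = 8.6720
df = 2
p-value (upper-tail) = 0.01309
At α=0.1: p < α → reject H₀

reject H₀: yes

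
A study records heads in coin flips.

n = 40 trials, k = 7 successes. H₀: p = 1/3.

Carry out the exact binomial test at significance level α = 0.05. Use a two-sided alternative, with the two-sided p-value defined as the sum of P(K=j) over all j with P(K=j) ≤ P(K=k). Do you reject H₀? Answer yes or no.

reject H₀: yes

Exact binomial: n=40, k=7, p₀=1/3=0.3333
P(X=j) = C(n,j)·p₀^j·(1−p₀)^(n−j); p = Σ P(X=j) over j with P(X=j) ≤ P(X=7)
p-value (two-sided) = 0.04254
At α=0.05: p < α → reject H₀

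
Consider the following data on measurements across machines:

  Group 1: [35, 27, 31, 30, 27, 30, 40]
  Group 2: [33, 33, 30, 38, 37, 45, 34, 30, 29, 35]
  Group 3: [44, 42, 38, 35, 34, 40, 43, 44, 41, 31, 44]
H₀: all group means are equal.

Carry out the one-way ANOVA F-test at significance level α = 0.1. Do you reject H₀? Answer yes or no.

Group means [31.43, 34.40, 39.64], grand mean 35.714
SSB = Σnᵢ(x̄ᵢ−x̄)² = 315.055; SSW = ΣΣ(x−x̄ᵢ)² = 540.660
MSB = 315.055/2 = 157.5273; MSW = 540.660/25 = 21.6264
F = MSB/MSW = 7.2840
df = (2, 25)
p-value (upper-tail) = 0.00322
At α=0.1: p < α → reject H₀

reject H₀: yes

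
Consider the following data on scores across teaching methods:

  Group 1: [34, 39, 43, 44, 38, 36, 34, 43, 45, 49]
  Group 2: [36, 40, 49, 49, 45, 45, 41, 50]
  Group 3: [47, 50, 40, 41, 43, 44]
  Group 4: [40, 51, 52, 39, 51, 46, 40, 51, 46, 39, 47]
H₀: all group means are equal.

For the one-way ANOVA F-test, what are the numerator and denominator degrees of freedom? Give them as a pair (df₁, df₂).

k = 4 groups, N = 35 total
df = (k−1, N−k) = (4−1, 35−4) = (3, 31)

degrees of freedom = [3, 31]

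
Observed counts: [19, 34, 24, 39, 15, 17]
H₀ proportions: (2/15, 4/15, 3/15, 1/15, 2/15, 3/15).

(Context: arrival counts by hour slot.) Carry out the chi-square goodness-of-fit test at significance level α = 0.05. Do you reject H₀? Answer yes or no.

reject H₀: yes

n = 148; E_i = n·p_i = [19.73, 39.47, 29.60, 9.87, 19.73, 29.60]
χ² = (19−19.73)²/19.73 + (34−39.47)²/39.47 + (24−29.60)²/29.60 + (39−9.87)²/9.87 + (15−19.73)²/19.73 + (17−29.60)²/29.60 = 94.3649
df = 5
p-value (upper-tail) = 0.00000
At α=0.05: p < α → reject H₀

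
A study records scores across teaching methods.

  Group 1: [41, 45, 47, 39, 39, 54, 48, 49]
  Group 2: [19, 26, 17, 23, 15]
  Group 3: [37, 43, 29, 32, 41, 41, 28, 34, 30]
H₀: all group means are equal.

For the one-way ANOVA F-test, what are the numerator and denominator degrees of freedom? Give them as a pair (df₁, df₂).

k = 3 groups, N = 22 total
df = (k−1, N−k) = (3−1, 22−3) = (2, 19)

degrees of freedom = [2, 19]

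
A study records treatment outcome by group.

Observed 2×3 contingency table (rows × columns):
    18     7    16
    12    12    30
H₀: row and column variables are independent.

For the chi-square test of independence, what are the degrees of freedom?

df = (r−1)(c−1) = (2−1)·(3−1) = 2

degrees of freedom = 2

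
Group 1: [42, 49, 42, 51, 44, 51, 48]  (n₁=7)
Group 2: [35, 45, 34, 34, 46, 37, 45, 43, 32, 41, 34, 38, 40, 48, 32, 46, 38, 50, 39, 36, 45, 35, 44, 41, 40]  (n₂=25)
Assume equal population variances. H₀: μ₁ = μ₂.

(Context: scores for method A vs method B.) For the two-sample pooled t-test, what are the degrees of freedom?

df = n₁ + n₂ − 2 = 7 + 25 − 2 = 30

degrees of freedom = 30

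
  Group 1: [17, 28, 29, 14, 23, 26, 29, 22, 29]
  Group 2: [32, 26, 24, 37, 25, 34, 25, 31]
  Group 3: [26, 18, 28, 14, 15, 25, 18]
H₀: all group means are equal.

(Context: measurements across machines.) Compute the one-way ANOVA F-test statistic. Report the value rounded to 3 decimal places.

test statistic = 4.970

Group means [24.11, 29.25, 20.57], grand mean 24.792
SSB = Σnᵢ(x̄ᵢ−x̄)² = 287.855; SSW = ΣΣ(x−x̄ᵢ)² = 608.103
MSB = 287.855/2 = 143.9276; MSW = 608.103/21 = 28.9573
F = MSB/MSW = 4.9703
df = (2, 21)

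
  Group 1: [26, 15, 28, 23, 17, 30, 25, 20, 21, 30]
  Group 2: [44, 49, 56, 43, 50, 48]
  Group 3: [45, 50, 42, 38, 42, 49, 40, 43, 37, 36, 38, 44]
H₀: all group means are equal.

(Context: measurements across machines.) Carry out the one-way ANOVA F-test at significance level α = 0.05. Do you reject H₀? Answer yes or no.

reject H₀: yes

Group means [23.50, 48.33, 42.00], grand mean 36.750
SSB = Σnᵢ(x̄ᵢ−x̄)² = 2891.417; SSW = ΣΣ(x−x̄ᵢ)² = 579.833
MSB = 2891.417/2 = 1445.7083; MSW = 579.833/25 = 23.1933
F = MSB/MSW = 62.3329
df = (2, 25)
p-value (upper-tail) = 0.00000
At α=0.05: p < α → reject H₀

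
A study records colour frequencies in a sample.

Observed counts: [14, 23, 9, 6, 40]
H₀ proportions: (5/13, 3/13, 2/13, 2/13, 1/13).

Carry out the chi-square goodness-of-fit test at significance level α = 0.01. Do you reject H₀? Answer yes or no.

n = 92; E_i = n·p_i = [35.38, 21.23, 14.15, 14.15, 7.08]
χ² = (14−35.38)²/35.38 + (23−21.23)²/21.23 + (9−14.15)²/14.15 + (6−14.15)²/14.15 + (40−7.08)²/7.08 = 172.8091
df = 4
p-value (upper-tail) = 0.00000
At α=0.01: p < α → reject H₀

reject H₀: yes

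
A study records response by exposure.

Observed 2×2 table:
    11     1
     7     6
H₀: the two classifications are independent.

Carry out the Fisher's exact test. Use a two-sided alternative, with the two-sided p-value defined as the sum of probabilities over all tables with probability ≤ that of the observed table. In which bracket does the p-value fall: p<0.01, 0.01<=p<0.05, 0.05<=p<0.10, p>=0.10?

p-value bracket: 0.05<=p<0.10

Margins: r₁=12, r₂=13, c₁=18, c₂=7, n=25
p_obs = C(12,11)·C(13,7)/C(25,18); sum pmf over tables with pmf ≤ p_obs
p-value (two-sided) = 0.07304
→ bracket: 0.05<=p<0.10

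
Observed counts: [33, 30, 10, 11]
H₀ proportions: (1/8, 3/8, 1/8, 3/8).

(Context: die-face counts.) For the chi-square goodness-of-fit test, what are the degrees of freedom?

degrees of freedom = 3

df = k − 1 = 4 − 1 = 3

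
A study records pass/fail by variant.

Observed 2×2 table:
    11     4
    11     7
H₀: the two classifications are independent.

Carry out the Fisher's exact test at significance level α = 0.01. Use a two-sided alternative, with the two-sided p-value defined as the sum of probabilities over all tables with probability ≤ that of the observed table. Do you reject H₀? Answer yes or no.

Margins: r₁=15, r₂=18, c₁=22, c₂=11, n=33
p_obs = C(15,11)·C(18,11)/C(33,22); sum pmf over tables with pmf ≤ p_obs
p-value (two-sided) = 0.71195
At α=0.01: p ≥ α → fail to reject H₀

reject H₀: no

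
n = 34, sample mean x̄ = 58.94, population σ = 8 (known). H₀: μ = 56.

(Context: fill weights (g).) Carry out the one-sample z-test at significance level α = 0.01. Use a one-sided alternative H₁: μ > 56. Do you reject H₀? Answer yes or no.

reject H₀: no

SE = σ/√n = 8/√34 = 1.3720
z = (x̄−μ₀)/SE = (58.94−56)/1.3720 = 2.1429
p-value (one-sided, H₁ greater) = 0.01606
At α=0.01: p ≥ α → fail to reject H₀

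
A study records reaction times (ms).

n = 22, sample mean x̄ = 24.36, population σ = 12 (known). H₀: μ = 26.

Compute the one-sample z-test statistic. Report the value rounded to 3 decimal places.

SE = σ/√n = 12/√22 = 2.5584
z = (x̄−μ₀)/SE = (24.36−26)/2.5584 = -0.6410

test statistic = -0.641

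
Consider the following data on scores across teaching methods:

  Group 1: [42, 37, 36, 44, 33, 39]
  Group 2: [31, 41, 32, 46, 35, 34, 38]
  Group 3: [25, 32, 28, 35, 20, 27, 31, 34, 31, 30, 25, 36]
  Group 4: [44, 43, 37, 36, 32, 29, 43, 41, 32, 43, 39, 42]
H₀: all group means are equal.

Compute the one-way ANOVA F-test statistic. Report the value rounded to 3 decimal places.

Group means [38.50, 36.71, 29.50, 38.42], grand mean 35.216
SSB = Σnᵢ(x̄ᵢ−x̄)² = 595.425; SSW = ΣΣ(x−x̄ᵢ)² = 788.845
MSB = 595.425/3 = 198.4750; MSW = 788.845/33 = 23.9044
F = MSB/MSW = 8.3029
df = (3, 33)

test statistic = 8.303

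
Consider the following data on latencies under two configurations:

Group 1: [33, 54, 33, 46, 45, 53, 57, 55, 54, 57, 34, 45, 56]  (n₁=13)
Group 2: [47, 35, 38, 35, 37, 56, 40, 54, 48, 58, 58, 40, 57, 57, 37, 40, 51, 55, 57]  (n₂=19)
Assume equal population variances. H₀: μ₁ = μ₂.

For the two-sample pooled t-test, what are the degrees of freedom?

degrees of freedom = 30

df = n₁ + n₂ − 2 = 13 + 19 − 2 = 30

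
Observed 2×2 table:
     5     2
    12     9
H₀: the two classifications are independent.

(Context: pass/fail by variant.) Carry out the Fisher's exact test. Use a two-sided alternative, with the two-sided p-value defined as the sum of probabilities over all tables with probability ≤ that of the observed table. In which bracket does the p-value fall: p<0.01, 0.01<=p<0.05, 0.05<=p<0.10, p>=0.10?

p-value bracket: p>=0.10

Margins: r₁=7, r₂=21, c₁=17, c₂=11, n=28
p_obs = C(7,5)·C(21,12)/C(28,17); sum pmf over tables with pmf ≤ p_obs
p-value (two-sided) = 0.66834
→ bracket: p>=0.10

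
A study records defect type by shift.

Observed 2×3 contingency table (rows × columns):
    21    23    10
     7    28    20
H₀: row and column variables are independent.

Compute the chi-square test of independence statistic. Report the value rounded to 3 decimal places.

test statistic = 10.815

Row totals [54, 55], col totals [28, 51, 30], n=109
χ² = (21−13.87)²/13.87 + (23−25.27)²/25.27 + (10−14.86)²/14.86 + (7−14.13)²/14.13 + (28−25.73)²/25.73 + (20−15.14)²/15.14 = 10.8153
df = 2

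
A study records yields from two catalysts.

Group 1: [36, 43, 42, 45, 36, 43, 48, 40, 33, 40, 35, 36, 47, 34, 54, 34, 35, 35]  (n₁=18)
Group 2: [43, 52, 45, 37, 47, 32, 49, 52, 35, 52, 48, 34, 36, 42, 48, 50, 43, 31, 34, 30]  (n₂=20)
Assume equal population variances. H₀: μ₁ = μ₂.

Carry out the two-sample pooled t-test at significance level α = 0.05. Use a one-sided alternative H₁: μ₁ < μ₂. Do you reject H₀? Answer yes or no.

x̄₁=39.778, s₁=5.936, n₁=18
x̄₂=42.000, s₂=7.691, n₂=20
s_p² = [17·5.936² + 19·7.691²]/36 = 47.8642
SE = √(s_p²·(1/18+1/20)) = 2.2477
t = (39.778−42.000)/2.2477 = -0.9886
df = 36
p-value (one-sided, H₁ less) = 0.16472
At α=0.05: p ≥ α → fail to reject H₀

reject H₀: no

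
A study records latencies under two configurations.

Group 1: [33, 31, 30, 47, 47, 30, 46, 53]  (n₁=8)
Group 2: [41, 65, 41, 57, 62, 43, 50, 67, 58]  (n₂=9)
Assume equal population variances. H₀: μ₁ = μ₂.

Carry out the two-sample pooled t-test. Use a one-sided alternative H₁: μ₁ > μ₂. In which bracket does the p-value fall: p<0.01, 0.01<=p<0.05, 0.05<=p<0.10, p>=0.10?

p-value bracket: p>=0.10

x̄₁=39.625, s₁=9.501, n₁=8
x̄₂=53.778, s₂=10.329, n₂=9
s_p² = [7·9.501² + 8·10.329²]/15 = 99.0287
SE = √(s_p²·(1/8+1/9)) = 4.8355
t = (39.625−53.778)/4.8355 = -2.9269
df = 15
p-value (one-sided, H₁ greater) = 0.99479
→ bracket: p>=0.10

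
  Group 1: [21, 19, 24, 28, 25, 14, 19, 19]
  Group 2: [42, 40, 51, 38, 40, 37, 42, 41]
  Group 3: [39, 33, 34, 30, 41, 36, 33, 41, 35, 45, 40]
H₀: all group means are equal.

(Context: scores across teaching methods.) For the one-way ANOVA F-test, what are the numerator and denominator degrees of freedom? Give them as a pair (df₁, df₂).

k = 3 groups, N = 27 total
df = (k−1, N−k) = (3−1, 27−3) = (2, 24)

degrees of freedom = [2, 24]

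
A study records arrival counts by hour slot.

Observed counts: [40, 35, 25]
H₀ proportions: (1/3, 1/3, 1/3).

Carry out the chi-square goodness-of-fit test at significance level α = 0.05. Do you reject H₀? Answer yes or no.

reject H₀: no

n = 100; E_i = n·p_i = [33.33, 33.33, 33.33]
χ² = (40−33.33)²/33.33 + (35−33.33)²/33.33 + (25−33.33)²/33.33 = 3.5000
df = 2
p-value (upper-tail) = 0.17377
At α=0.05: p ≥ α → fail to reject H₀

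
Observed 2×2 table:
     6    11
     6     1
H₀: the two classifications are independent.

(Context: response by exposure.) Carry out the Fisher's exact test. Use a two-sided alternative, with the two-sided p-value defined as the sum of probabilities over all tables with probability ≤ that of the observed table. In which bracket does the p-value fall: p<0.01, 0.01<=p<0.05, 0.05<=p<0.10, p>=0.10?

Margins: r₁=17, r₂=7, c₁=12, c₂=12, n=24
p_obs = C(17,6)·C(7,6)/C(24,12); sum pmf over tables with pmf ≤ p_obs
p-value (two-sided) = 0.06865
→ bracket: 0.05<=p<0.10

p-value bracket: 0.05<=p<0.10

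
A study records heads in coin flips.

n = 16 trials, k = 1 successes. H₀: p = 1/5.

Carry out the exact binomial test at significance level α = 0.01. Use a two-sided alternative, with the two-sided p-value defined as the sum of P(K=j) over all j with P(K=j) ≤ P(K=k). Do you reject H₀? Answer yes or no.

Exact binomial: n=16, k=1, p₀=1/5=0.2000
P(X=j) = C(n,j)·p₀^j·(1−p₀)^(n−j); p = Σ P(X=j) over j with P(X=j) ≤ P(X=1)
p-value (two-sided) = 0.22243
At α=0.01: p ≥ α → fail to reject H₀

reject H₀: no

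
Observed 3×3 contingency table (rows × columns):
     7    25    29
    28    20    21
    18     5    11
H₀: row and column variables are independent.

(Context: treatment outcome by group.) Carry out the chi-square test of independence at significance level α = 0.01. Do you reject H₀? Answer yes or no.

reject H₀: yes

Row totals [61, 69, 34], col totals [53, 50, 61], n=164
χ² = (7−19.71)²/19.71 + (25−18.60)²/18.60 + (29−22.69)²/22.69 + (28−22.30)²/22.30 + (20−21.04)²/21.04 + (21−25.66)²/25.66 + (18−10.99)²/10.99 + (5−10.37)²/10.37 + (11−12.65)²/12.65 = 21.9821
df = 4
p-value (upper-tail) = 0.00020
At α=0.01: p < α → reject H₀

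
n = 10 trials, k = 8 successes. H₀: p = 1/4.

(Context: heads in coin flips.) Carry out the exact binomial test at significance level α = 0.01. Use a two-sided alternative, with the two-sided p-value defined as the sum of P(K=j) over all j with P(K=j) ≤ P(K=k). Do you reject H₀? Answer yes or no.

reject H₀: yes

Exact binomial: n=10, k=8, p₀=1/4=0.2500
P(X=j) = C(n,j)·p₀^j·(1−p₀)^(n−j); p = Σ P(X=j) over j with P(X=j) ≤ P(X=8)
p-value (two-sided) = 0.00042
At α=0.01: p < α → reject H₀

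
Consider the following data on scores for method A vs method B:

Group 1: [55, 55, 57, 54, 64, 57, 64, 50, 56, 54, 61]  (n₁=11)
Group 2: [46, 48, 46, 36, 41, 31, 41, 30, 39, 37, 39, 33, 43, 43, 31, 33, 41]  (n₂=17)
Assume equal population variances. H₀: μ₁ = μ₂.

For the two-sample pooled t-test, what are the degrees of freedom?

df = n₁ + n₂ − 2 = 11 + 17 − 2 = 26

degrees of freedom = 26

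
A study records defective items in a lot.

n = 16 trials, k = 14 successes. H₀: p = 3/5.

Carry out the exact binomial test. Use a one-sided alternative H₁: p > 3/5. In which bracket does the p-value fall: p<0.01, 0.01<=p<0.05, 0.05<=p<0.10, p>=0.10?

Exact binomial: n=16, k=14, p₀=3/5=0.6000
P(X≥14) from Σ C(n,i)·p₀^i·(1−p₀)^(n−i)
p-value (one-sided, H₁ greater) = 0.01834
→ bracket: 0.01<=p<0.05

p-value bracket: 0.01<=p<0.05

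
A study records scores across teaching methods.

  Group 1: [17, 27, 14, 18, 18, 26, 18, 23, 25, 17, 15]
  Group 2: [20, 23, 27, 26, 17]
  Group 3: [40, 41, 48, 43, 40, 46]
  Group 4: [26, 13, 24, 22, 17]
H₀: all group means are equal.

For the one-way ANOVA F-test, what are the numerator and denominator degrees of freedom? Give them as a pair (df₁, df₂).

k = 4 groups, N = 27 total
df = (k−1, N−k) = (4−1, 27−4) = (3, 23)

degrees of freedom = [3, 23]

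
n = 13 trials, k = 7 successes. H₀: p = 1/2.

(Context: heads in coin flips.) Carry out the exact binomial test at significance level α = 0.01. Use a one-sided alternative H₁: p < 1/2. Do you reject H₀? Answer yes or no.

reject H₀: no

Exact binomial: n=13, k=7, p₀=1/2=0.5000
P(X≤7) from Σ C(n,i)·p₀^i·(1−p₀)^(n−i)
p-value (one-sided, H₁ less) = 0.70947
At α=0.01: p ≥ α → fail to reject H₀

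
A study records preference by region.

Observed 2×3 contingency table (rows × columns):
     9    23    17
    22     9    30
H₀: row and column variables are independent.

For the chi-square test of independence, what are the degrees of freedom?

degrees of freedom = 2

df = (r−1)(c−1) = (2−1)·(3−1) = 2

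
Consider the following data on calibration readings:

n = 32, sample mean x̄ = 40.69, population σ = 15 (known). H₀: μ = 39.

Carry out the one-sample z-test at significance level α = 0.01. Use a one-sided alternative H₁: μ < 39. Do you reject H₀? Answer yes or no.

SE = σ/√n = 15/√32 = 2.6517
z = (x̄−μ₀)/SE = (40.69−39)/2.6517 = 0.6373
p-value (one-sided, H₁ less) = 0.73805
At α=0.01: p ≥ α → fail to reject H₀

reject H₀: no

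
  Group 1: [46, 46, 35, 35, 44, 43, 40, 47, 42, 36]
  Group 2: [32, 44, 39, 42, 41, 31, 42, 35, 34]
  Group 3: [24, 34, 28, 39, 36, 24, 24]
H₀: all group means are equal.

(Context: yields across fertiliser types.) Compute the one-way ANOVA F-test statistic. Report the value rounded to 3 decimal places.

test statistic = 10.171

Group means [41.40, 37.78, 29.86], grand mean 37.038
SSB = Σnᵢ(x̄ᵢ−x̄)² = 556.149; SSW = ΣΣ(x−x̄ᵢ)² = 628.813
MSB = 556.149/2 = 278.0744; MSW = 628.813/23 = 27.3397
F = MSB/MSW = 10.1711
df = (2, 23)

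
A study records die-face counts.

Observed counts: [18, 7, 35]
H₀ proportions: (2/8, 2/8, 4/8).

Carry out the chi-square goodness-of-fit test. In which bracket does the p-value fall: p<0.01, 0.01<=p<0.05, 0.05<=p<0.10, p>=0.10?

p-value bracket: 0.05<=p<0.10

n = 60; E_i = n·p_i = [15.00, 15.00, 30.00]
χ² = (18−15.00)²/15.00 + (7−15.00)²/15.00 + (35−30.00)²/30.00 = 5.7000
df = 2
p-value (upper-tail) = 0.05784
→ bracket: 0.05<=p<0.10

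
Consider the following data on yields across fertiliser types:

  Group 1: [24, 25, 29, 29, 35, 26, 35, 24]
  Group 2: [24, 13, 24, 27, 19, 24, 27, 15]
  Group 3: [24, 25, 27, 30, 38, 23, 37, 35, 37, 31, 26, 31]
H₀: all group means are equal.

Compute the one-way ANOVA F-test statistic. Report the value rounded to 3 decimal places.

test statistic = 7.077

Group means [28.38, 21.62, 30.33], grand mean 27.286
SSB = Σnᵢ(x̄ᵢ−x̄)² = 377.298; SSW = ΣΣ(x−x̄ᵢ)² = 666.417
MSB = 377.298/2 = 188.6488; MSW = 666.417/25 = 26.6567
F = MSB/MSW = 7.0770
df = (2, 25)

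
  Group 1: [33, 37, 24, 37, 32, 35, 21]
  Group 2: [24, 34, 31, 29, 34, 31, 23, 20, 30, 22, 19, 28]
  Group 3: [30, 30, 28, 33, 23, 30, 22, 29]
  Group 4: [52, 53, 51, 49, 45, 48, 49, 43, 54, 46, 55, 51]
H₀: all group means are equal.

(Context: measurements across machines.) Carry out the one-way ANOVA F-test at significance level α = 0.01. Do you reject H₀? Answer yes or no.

Group means [31.29, 27.08, 28.12, 49.67], grand mean 35.000
SSB = Σnᵢ(x̄ᵢ−x̄)² = 3808.113; SSW = ΣΣ(x−x̄ᵢ)² = 797.887
MSB = 3808.113/3 = 1269.3710; MSW = 797.887/35 = 22.7968
F = MSB/MSW = 55.6821
df = (3, 35)
p-value (upper-tail) = 0.00000
At α=0.01: p < α → reject H₀

reject H₀: yes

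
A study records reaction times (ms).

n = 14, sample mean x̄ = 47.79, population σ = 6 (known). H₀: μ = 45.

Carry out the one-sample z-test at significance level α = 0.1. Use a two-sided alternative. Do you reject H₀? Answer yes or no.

SE = σ/√n = 6/√14 = 1.6036
z = (x̄−μ₀)/SE = (47.79−45)/1.6036 = 1.7399
p-value (two-sided) = 0.08188
At α=0.1: p < α → reject H₀

reject H₀: yes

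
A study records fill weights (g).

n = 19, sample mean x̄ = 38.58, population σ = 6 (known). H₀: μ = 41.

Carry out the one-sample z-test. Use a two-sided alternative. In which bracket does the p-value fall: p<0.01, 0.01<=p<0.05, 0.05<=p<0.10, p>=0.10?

p-value bracket: 0.05<=p<0.10

SE = σ/√n = 6/√19 = 1.3765
z = (x̄−μ₀)/SE = (38.58−41)/1.3765 = -1.7581
p-value (two-sided) = 0.07873
→ bracket: 0.05<=p<0.10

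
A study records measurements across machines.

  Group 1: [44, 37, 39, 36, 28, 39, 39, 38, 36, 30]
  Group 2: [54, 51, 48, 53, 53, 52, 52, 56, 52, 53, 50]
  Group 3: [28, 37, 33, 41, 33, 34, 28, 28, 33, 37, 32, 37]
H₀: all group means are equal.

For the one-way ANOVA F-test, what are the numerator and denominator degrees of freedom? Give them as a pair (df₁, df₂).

degrees of freedom = [2, 30]

k = 3 groups, N = 33 total
df = (k−1, N−k) = (3−1, 33−3) = (2, 30)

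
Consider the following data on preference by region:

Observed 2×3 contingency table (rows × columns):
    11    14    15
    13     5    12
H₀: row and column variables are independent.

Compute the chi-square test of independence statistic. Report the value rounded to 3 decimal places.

test statistic = 3.404

Row totals [40, 30], col totals [24, 19, 27], n=70
χ² = (11−13.71)²/13.71 + (14−10.86)²/10.86 + (15−15.43)²/15.43 + (13−10.29)²/10.29 + (5−8.14)²/8.14 + (12−11.57)²/11.57 = 3.4041
df = 2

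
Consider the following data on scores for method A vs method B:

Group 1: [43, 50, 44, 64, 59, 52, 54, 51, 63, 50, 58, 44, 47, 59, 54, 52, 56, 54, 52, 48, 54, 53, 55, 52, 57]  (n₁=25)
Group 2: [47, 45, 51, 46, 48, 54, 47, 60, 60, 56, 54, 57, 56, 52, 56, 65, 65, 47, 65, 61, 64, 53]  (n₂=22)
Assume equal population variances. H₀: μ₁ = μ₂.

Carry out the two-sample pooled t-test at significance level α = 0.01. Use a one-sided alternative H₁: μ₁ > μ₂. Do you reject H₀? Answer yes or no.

reject H₀: no

x̄₁=53.000, s₁=5.401, n₁=25
x̄₂=54.955, s₂=6.644, n₂=22
s_p² = [24·5.401² + 21·6.644²]/45 = 36.1545
SE = √(s_p²·(1/25+1/22)) = 1.7577
t = (53.000−54.955)/1.7577 = -1.1120
df = 45
p-value (one-sided, H₁ greater) = 0.86397
At α=0.01: p ≥ α → fail to reject H₀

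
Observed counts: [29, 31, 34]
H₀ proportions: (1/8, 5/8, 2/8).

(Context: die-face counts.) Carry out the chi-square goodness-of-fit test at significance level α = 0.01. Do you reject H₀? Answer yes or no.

reject H₀: yes

n = 94; E_i = n·p_i = [11.75, 58.75, 23.50]
χ² = (29−11.75)²/11.75 + (31−58.75)²/58.75 + (34−23.50)²/23.50 = 43.1234
df = 2
p-value (upper-tail) = 0.00000
At α=0.01: p < α → reject H₀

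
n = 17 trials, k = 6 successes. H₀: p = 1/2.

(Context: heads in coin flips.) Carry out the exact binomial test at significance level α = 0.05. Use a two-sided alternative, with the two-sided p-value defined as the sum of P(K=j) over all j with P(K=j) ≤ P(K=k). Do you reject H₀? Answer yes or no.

reject H₀: no

Exact binomial: n=17, k=6, p₀=1/2=0.5000
P(X=j) = C(n,j)·p₀^j·(1−p₀)^(n−j); p = Σ P(X=j) over j with P(X=j) ≤ P(X=6)
p-value (two-sided) = 0.33231
At α=0.05: p ≥ α → fail to reject H₀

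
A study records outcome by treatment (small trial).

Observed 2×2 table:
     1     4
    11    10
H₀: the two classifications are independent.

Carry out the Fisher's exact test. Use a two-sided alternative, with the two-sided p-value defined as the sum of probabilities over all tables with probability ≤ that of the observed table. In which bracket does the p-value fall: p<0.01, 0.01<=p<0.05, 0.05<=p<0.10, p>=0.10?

p-value bracket: p>=0.10

Margins: r₁=5, r₂=21, c₁=12, c₂=14, n=26
p_obs = C(5,1)·C(21,11)/C(26,12); sum pmf over tables with pmf ≤ p_obs
p-value (two-sided) = 0.33043
→ bracket: p>=0.10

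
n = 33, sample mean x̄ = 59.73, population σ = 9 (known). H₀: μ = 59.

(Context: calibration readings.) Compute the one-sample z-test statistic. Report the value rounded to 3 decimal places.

SE = σ/√n = 9/√33 = 1.5667
z = (x̄−μ₀)/SE = (59.73−59)/1.5667 = 0.4659

test statistic = 0.466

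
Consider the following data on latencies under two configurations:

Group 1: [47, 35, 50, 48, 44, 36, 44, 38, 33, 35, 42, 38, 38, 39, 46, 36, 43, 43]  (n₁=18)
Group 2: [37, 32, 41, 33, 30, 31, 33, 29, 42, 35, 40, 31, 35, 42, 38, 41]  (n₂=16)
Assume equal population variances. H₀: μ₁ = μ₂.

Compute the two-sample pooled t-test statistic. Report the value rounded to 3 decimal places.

x̄₁=40.833, s₁=5.056, n₁=18
x̄₂=35.625, s₂=4.559, n₂=16
s_p² = [17·5.056² + 15·4.559²]/32 = 23.3203
SE = √(s_p²·(1/18+1/16)) = 1.6592
t = (40.833−35.625)/1.6592 = 3.1390
df = 32

test statistic = 3.139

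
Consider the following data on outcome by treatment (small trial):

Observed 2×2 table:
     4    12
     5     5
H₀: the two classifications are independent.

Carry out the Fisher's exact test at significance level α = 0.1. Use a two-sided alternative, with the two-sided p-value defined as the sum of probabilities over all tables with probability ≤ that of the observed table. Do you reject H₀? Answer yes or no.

reject H₀: no

Margins: r₁=16, r₂=10, c₁=9, c₂=17, n=26
p_obs = C(16,4)·C(10,5)/C(26,9); sum pmf over tables with pmf ≤ p_obs
p-value (two-sided) = 0.23412
At α=0.1: p ≥ α → fail to reject H₀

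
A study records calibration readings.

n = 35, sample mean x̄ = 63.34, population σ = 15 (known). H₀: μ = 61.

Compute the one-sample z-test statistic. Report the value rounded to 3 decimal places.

SE = σ/√n = 15/√35 = 2.5355
z = (x̄−μ₀)/SE = (63.34−61)/2.5355 = 0.9229

test statistic = 0.923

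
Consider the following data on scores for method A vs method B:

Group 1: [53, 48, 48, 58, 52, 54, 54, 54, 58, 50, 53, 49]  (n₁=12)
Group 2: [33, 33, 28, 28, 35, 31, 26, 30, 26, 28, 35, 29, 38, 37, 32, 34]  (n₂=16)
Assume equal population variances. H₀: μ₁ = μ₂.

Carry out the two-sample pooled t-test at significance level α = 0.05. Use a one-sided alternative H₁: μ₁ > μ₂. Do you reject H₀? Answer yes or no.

reject H₀: yes

x̄₁=52.583, s₁=3.397, n₁=12
x̄₂=31.438, s₂=3.777, n₂=16
s_p² = [11·3.397² + 15·3.777²]/26 = 13.1098
SE = √(s_p²·(1/12+1/16)) = 1.3827
t = (52.583−31.438)/1.3827 = 15.2932
df = 26
p-value (one-sided, H₁ greater) = 0.00000
At α=0.05: p < α → reject H₀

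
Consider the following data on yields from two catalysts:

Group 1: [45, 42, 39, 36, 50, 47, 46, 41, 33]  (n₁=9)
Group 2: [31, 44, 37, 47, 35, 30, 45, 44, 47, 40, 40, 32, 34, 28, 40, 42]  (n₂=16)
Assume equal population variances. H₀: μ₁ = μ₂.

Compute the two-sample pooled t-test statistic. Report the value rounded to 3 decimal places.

test statistic = 1.449

x̄₁=42.111, s₁=5.487, n₁=9
x̄₂=38.500, s₂=6.229, n₂=16
s_p² = [8·5.487² + 15·6.229²]/23 = 35.7778
SE = √(s_p²·(1/9+1/16)) = 2.4923
t = (42.111−38.500)/2.4923 = 1.4489
df = 23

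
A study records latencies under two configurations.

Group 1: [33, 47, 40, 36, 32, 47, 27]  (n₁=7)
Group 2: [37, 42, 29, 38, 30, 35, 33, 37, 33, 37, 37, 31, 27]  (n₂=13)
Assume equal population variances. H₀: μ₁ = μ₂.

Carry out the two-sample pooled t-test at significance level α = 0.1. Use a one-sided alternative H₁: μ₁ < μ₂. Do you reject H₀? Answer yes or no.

reject H₀: no

x̄₁=37.429, s₁=7.635, n₁=7
x̄₂=34.308, s₂=4.250, n₂=13
s_p² = [6·7.635² + 12·4.250²]/18 = 31.4713
SE = √(s_p²·(1/7+1/13)) = 2.6300
t = (37.429−34.308)/2.6300 = 1.1867
df = 18
p-value (one-sided, H₁ less) = 0.87461
At α=0.1: p ≥ α → fail to reject H₀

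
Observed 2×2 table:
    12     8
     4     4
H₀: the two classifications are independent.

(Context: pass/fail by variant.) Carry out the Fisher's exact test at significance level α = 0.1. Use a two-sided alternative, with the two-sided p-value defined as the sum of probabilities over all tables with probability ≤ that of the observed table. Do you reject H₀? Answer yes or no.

Margins: r₁=20, r₂=8, c₁=16, c₂=12, n=28
p_obs = C(20,12)·C(8,4)/C(28,16); sum pmf over tables with pmf ≤ p_obs
p-value (two-sided) = 0.69082
At α=0.1: p ≥ α → fail to reject H₀

reject H₀: no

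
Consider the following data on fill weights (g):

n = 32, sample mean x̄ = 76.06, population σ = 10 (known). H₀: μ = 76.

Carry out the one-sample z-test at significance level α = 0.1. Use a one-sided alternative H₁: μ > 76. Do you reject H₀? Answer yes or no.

SE = σ/√n = 10/√32 = 1.7678
z = (x̄−μ₀)/SE = (76.06−76)/1.7678 = 0.0339
p-value (one-sided, H₁ greater) = 0.48646
At α=0.1: p ≥ α → fail to reject H₀

reject H₀: no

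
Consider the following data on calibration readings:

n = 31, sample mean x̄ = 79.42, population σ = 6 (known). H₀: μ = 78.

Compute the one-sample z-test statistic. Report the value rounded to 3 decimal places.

test statistic = 1.318

SE = σ/√n = 6/√31 = 1.0776
z = (x̄−μ₀)/SE = (79.42−78)/1.0776 = 1.3177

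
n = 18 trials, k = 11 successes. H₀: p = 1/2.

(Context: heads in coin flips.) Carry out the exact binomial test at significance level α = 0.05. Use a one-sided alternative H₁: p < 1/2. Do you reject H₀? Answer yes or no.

Exact binomial: n=18, k=11, p₀=1/2=0.5000
P(X≤11) from Σ C(n,i)·p₀^i·(1−p₀)^(n−i)
p-value (one-sided, H₁ less) = 0.88106
At α=0.05: p ≥ α → fail to reject H₀

reject H₀: no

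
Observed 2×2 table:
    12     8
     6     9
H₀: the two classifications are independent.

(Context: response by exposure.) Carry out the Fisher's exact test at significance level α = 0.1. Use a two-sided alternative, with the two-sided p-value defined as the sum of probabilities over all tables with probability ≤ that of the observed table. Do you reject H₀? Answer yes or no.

Margins: r₁=20, r₂=15, c₁=18, c₂=17, n=35
p_obs = C(20,12)·C(15,6)/C(35,18); sum pmf over tables with pmf ≤ p_obs
p-value (two-sided) = 0.31453
At α=0.1: p ≥ α → fail to reject H₀

reject H₀: no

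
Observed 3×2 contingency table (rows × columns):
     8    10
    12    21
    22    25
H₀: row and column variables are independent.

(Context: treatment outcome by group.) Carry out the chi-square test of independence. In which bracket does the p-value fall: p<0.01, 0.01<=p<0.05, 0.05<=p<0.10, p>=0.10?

p-value bracket: p>=0.10

Row totals [18, 33, 47], col totals [42, 56], n=98
χ² = (8−7.71)²/7.71 + (10−10.29)²/10.29 + (12−14.14)²/14.14 + (21−18.86)²/18.86 + (22−20.14)²/20.14 + (25−26.86)²/26.86 = 0.8863
df = 2
p-value (upper-tail) = 0.64200
→ bracket: p>=0.10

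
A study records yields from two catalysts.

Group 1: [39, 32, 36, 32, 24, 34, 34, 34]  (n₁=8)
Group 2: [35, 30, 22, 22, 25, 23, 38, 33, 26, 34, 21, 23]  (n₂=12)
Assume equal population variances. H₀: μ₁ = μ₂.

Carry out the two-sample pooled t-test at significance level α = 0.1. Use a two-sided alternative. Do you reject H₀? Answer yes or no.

reject H₀: yes

x̄₁=33.125, s₁=4.324, n₁=8
x̄₂=27.667, s₂=6.005, n₂=12
s_p² = [7·4.324² + 11·6.005²]/18 = 29.3079
SE = √(s_p²·(1/8+1/12)) = 2.4710
t = (33.125−27.667)/2.4710 = 2.2090
df = 18
p-value (two-sided) = 0.04038
At α=0.1: p < α → reject H₀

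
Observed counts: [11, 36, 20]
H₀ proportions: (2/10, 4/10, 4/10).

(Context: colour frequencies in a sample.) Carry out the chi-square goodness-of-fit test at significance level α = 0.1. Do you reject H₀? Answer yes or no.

reject H₀: yes

n = 67; E_i = n·p_i = [13.40, 26.80, 26.80]
χ² = (11−13.40)²/13.40 + (36−26.80)²/26.80 + (20−26.80)²/26.80 = 5.3134
df = 2
p-value (upper-tail) = 0.07018
At α=0.1: p < α → reject H₀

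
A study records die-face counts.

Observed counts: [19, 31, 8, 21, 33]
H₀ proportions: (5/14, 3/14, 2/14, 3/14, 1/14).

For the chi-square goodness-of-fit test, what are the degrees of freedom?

df = k − 1 = 5 − 1 = 4

degrees of freedom = 4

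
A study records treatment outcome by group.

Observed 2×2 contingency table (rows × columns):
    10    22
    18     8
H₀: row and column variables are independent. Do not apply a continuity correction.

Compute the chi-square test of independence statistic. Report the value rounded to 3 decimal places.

Row totals [32, 26], col totals [28, 30], n=58
χ² = (10−15.45)²/15.45 + (22−16.55)²/16.55 + (18−12.55)²/12.55 + (8−13.45)²/13.45 = 8.2870
df = 1

test statistic = 8.287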